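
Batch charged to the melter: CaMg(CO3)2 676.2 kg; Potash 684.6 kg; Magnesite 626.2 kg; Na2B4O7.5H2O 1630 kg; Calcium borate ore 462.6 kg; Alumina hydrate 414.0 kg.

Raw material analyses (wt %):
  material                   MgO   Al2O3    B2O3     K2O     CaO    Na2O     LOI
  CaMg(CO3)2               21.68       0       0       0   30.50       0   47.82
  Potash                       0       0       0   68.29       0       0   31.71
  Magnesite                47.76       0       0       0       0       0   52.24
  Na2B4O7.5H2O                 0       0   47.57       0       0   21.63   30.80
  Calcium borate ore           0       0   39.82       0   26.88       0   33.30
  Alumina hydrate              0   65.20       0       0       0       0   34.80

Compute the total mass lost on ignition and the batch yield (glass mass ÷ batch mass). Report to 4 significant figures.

LOI loss = 1668 kg; glass = 2826 kg; yield = 62.89%

All internal work holds full precision through every step; intermediates appear rounded to 4 significant figures between the steps. Each reported number sees exactly one rounding. All derived quantities are rebuilt at full precision (glass mass, six oxide percentages, ignition loss, the yield, totals) from the batch weights per 2826 kg of glass, as written in either problem or answer.
LOI of each material in turn:
  CaMg(CO3)2: 676.2 × 0.4782 = 323.4 kg
  Potash: 684.6 × 0.3171 = 217.1 kg
  Magnesite: 626.2 × 0.5224 = 327.1 kg
  Na2B4O7.5H2O: 1630 × 0.3080 = 502.0 kg
  Calcium borate ore: 462.6 × 0.3330 = 154.0 kg
  Alumina hydrate: 414.0 × 0.3480 = 144.1 kg
Total LOI = 1668 kg
Glass = batch − LOI = 4494 − 1668 = 2826 kg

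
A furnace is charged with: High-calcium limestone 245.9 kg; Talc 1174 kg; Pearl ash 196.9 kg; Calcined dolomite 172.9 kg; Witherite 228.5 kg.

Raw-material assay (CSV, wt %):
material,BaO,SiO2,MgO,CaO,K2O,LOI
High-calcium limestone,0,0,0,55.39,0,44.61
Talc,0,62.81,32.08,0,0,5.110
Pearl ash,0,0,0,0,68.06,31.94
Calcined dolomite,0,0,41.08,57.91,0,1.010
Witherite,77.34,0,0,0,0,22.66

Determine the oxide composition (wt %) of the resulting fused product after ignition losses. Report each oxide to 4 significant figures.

In-progress results are shown rounded off to 4 significant figures on the page; the working math carries full precision through every step — every reported value takes exactly one rounding — derived quantities are re-derived at full float precision (net glass mass, LOI, the yield, five oxide percentages, the totals) starting from the weights per 1732 kg of glass as quoted within the problem or answer text.
Oxide-by-oxide delivered mass:
  BaO: 228.5·0.7734 = 176.7 kg
  SiO2: 1174·0.6281 = 737.4 kg
  MgO: 1174·0.3208 + 172.9·0.4108 = 447.6 kg
  CaO: 245.9·0.5539 + 172.9·0.5791 = 236.3 kg
  K2O: 196.9·0.6806 = 134.0 kg
LOI: 245.9·0.4461 + 1174·0.05110 + 196.9·0.3194 + 172.9·0.01010 + 228.5·0.2266 = 286.1 kg
Glass mass = batch − LOI = 2018 − 286.1 = 1732 kg (= Σ oxide masses)
oxide / glass × 100 gives the wt %

Glass mass = 1732 kg (batch 2018 − LOI 286.1).
Composition: BaO 10.20%, SiO2 42.57%, MgO 25.84%, CaO 13.64%, K2O 7.737%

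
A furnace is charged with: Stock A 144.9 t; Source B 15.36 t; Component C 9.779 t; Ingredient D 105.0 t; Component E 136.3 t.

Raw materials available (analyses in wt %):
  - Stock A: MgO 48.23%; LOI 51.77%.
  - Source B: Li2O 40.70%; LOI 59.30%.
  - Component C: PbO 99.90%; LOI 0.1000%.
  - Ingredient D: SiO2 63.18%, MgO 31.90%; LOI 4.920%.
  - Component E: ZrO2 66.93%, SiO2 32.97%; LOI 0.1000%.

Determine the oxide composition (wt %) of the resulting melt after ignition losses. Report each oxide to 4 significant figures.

The whole derivation carries exact precision through the solve — values along the way are displayed (rounded to four significant figures) in the working. Exactly one rounding is applied to every reported number. Derived quantities, including LOI, glass mass, totals, the five compositions, the yield, are carried from the weighed amounts per 321.9 t of glass at exact precision, as given in the problem or the answer.
Mass of each oxide from the mix:
  Li2O: 15.36·0.4070 = 6.252 t
  ZrO2: 136.3·0.6693 = 91.23 t
  SiO2: 105.0·0.6318 + 136.3·0.3297 = 111.3 t
  PbO: 9.779·0.9990 = 9.769 t
  MgO: 144.9·0.4823 + 105.0·0.3190 = 103.4 t
LOI: 144.9·0.5177 + 15.36·0.5930 + 9.779·0.001000 + 105.0·0.04920 + 136.3·0.001000 = 89.44 t
Resulting glass, batch − LOI: 411.3 − 89.44 = 321.9 t (= the summed oxide contributions)
each wt % is 100 × oxide ÷ glass

Glass mass = 321.9 t (batch 411.3 − LOI 89.44).
Composition: Li2O 1.942%, ZrO2 28.34%, SiO2 34.57%, PbO 3.035%, MgO 32.12%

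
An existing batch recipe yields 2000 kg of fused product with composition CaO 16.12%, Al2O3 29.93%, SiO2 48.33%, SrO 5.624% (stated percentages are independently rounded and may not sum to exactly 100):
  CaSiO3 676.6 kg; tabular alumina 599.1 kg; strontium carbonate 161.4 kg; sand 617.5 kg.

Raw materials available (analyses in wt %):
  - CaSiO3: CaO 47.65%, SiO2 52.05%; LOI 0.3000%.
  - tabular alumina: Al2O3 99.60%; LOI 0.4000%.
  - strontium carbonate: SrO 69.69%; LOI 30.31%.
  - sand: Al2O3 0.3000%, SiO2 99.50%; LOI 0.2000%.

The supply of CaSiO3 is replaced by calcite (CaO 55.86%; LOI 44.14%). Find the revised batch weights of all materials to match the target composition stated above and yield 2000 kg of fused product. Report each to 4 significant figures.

Values along the way are displayed, rounded to four significant figures, within the worked lines; all internal work holds full float precision from start to finish. Every reported number receives exactly one rounding — derived quantities (yield, net glass mass, the totals, ignition loss, the four compositions) are recomputed using the weight values on 2000 kg of glass in full float precision as quoted within the problem or answer text.
The oxide mass targets at 2000 kg fused product:
  CaO: 16.12% × 2000 = 322.4 kg
  Al2O3: 29.93% × 2000 = 598.6 kg
  SiO2: 48.33% × 2000 = 966.6 kg
  SrO: 5.624% × 2000 = 112.5 kg
A balance pass over the oxides, using the reported weights, versus the basis set out (every target is met by its sum within answer rounding):
  CaO: 577.2·0.5586 = 322.4 kg (target 322.4 kg)
  Al2O3: 598.1·0.9960 + 971.5·0.003000 = 598.6 kg (target 598.6 kg)
  SiO2: 971.5·0.9950 = 966.6 kg (target 966.6 kg)
  SrO: 161.4·0.6969 = 112.5 kg (target 112.5 kg)
The glass-mass cross-check: the batch minus its LOI: 2000 kg (oxide target masses add up to 2000 kg; stated basis 2000 kg — rounding explains the deltas).
Batch grand total — Σ batch = 2308 kg; LOI loss = Σ batch·LOI = 308.0 kg; the yield ratio, glass ÷ batch: 86.65%.

Revised batch per 2000 kg fused product:
  calcite: 577.2 kg
  tabular alumina: 598.1 kg
  strontium carbonate: 161.4 kg
  sand: 971.5 kg
Total batch = 2308 kg; LOI loss = 308.0 kg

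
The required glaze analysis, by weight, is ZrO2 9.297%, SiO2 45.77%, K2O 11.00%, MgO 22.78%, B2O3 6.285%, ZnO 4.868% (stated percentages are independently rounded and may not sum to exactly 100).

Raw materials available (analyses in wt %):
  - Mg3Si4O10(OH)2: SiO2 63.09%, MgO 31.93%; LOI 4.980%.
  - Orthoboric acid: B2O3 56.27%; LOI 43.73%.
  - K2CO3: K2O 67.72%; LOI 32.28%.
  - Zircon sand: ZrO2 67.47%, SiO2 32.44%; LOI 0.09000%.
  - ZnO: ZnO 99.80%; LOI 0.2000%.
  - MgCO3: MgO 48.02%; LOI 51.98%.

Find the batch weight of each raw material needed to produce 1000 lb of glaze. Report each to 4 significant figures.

The working math maintains exact precision end to end. The intermediate values are displayed rounded to 4 significant digits in the printout; each reported number takes exactly one rounding. The derived quantities (the totals, yield, six oxide percentages, net glass mass, ignition loss) are rebuilt from the weighed amounts for 1000 lb of glass at full precision precisely as stated by the question or the answer.
Per-oxide target masses for 1000 lb glaze:
  ZrO2: 9.297% × 1000 = 92.97 lb
  SiO2: 45.77% × 1000 = 457.7 lb
  K2O: 11.00% × 1000 = 110.0 lb
  MgO: 22.78% × 1000 = 227.8 lb
  B2O3: 6.285% × 1000 = 62.85 lb
  ZnO: 4.868% × 1000 = 48.68 lb
A balance pass over the oxides, applying the batch weights above, on the stated basis (summed amounts equal target values up to rounding of the answer):
  ZrO2: 137.8·0.6747 = 92.97 lb (target 92.97 lb)
  SiO2: 654.6·0.6309 + 137.8·0.3244 = 457.7 lb (target 457.7 lb)
  K2O: 162.4·0.6772 = 110.0 lb (target 110.0 lb)
  MgO: 654.6·0.3193 + 39.11·0.4802 = 227.8 lb (target 227.8 lb)
  B2O3: 111.7·0.5627 = 62.85 lb (target 62.85 lb)
  ZnO: 48.78·0.9980 = 48.68 lb (target 48.68 lb)
Glass-mass closure: Σ batch − LOI loss = 1000 lb (summing oxide targets gives 1000 lb; against the stated basis, 1000 lb — deltas are rounding alone).
Batch total: Σ batch = 1154 lb; Σ batch·LOI gives LOI loss = 154.4 lb; glass ÷ batch gives a yield of 86.62%.

Batch per 1000 lb glaze:
  Mg3Si4O10(OH)2: 654.6 lb
  Orthoboric acid: 111.7 lb
  K2CO3: 162.4 lb
  Zircon sand: 137.8 lb
  ZnO: 48.78 lb
  MgCO3: 39.11 lb
Total batch = 1154 lb; LOI loss = 154.4 lb; yield = 86.62%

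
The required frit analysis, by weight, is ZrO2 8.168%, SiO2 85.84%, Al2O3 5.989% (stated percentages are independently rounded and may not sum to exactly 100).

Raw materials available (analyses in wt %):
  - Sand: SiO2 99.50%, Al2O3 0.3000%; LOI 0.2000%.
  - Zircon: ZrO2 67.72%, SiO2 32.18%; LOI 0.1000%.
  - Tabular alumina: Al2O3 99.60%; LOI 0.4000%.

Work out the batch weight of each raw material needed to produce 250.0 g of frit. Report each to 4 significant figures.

Full float precision is held end to end. Mid-chain values are shown (rounded to four significant digits) across the worked steps. A single rounding finalizes each reported result; the derived quantities are computed from the batch weights at 250.0 g of glass in full float precision (yield, three oxide percentages, ignition loss, net glass mass, totals), exactly as printed in the question or the answer.
The oxide mass targets at 250.0 g frit:
  ZrO2: 8.168% × 250.0 = 20.42 g
  SiO2: 85.84% × 250.0 = 214.6 g
  Al2O3: 5.989% × 250.0 = 14.97 g
Verifying the oxide balance per the reported batch figures, per the basis as stated (target by target, the sums agree modulo rounding of the values):
  ZrO2: 30.15·0.6772 = 20.42 g (target 20.42 g)
  SiO2: 205.9·0.9950 + 30.15·0.3218 = 214.6 g (target 214.6 g)
  Al2O3: 205.9·0.003000 + 14.41·0.9960 = 14.97 g (target 14.97 g)
The glass-mass cross-check: whole batch net of LOI = 250.0 g (summing oxide targets gives 250.0 g; with the basis standing at 250.0 g — a pure rounding effect).
Whole-batch sum: Σ batch = 250.5 g; Σ batch·LOI gives LOI loss = 0.4996 g; the yield ratio, glass ÷ batch: 99.80%.

Batch per 250.0 g frit:
  Sand: 205.9 g
  Zircon: 30.15 g
  Tabular alumina: 14.41 g
Total batch = 250.5 g; LOI loss = 0.4996 g; yield = 99.80%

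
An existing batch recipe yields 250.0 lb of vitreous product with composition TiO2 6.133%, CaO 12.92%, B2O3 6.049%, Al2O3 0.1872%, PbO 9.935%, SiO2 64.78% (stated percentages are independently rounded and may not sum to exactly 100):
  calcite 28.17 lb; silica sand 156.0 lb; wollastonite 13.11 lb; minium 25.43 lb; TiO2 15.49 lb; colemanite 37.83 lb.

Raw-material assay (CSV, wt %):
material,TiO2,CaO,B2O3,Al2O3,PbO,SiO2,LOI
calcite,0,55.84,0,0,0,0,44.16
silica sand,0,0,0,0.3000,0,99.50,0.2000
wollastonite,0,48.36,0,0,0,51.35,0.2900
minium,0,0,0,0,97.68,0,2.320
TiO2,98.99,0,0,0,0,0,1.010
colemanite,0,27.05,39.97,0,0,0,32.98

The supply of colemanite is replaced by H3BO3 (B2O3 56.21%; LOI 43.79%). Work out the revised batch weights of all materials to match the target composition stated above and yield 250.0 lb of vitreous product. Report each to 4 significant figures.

Mid-chain values are displayed, rounded to four significant digits, on the page — each numeric step runs at exact precision from start to finish. Each reported result undergoes a single rounding — all derived quantities are computed from the weighed amounts for 250.0 lb of glass at exact precision (net glass mass, totals, the yield, six oxide percentages, LOI) as given in the problem or answer text.
Oxide mass targets, per 250.0 lb vitreous product:
  TiO2: 6.133% × 250.0 = 15.33 lb
  CaO: 12.92% × 250.0 = 32.30 lb
  B2O3: 6.049% × 250.0 = 15.12 lb
  Al2O3: 0.1872% × 250.0 = 0.4680 lb
  PbO: 9.935% × 250.0 = 24.84 lb
  SiO2: 64.78% × 250.0 = 162.0 lb
Mass-balance tally per oxide with the batch weights as given, for the quoted basis mass (delivered sums recover each target inside rounding margins):
  TiO2: 15.49·0.9899 = 15.33 lb (target 15.33 lb)
  CaO: 46.49·0.5584 + 13.11·0.4836 = 32.30 lb (target 32.30 lb)
  B2O3: 26.90·0.5621 = 15.12 lb (target 15.12 lb)
  Al2O3: 156.0·0.003000 = 0.4680 lb (target 0.4680 lb)
  PbO: 25.43·0.9768 = 24.84 lb (target 24.84 lb)
  SiO2: 156.0·0.9950 + 13.11·0.5135 = 162.0 lb (target 162.0 lb)
Consistency of the glass mass: total charge less LOI = 250.0 lb (summing oxide targets gives 250.0 lb; versus the stated basis of 250.0 lb — any gap is answer rounding).
Batch total: Σ batch = 283.4 lb; the LOI term Σ batch·LOI equals 33.41 lb; the yield ratio, glass ÷ batch: 88.21%.

Revised batch per 250.0 lb vitreous product:
  calcite: 46.49 lb
  silica sand: 156.0 lb
  wollastonite: 13.11 lb
  minium: 25.43 lb
  TiO2: 15.49 lb
  H3BO3: 26.90 lb
Total batch = 283.4 lb; LOI loss = 33.41 lb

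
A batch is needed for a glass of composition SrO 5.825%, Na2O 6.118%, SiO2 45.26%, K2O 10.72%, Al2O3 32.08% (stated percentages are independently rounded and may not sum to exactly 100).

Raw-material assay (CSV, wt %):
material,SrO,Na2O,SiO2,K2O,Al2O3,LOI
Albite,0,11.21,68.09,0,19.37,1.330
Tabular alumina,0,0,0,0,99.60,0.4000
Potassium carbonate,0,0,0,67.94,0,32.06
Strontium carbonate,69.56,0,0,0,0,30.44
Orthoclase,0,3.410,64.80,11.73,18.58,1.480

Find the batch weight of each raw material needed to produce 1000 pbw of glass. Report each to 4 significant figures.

Batch per 1000 pbw glass:
  Albite: 489.9 pbw
  Tabular alumina: 192.5 pbw
  Potassium carbonate: 126.1 pbw
  Strontium carbonate: 83.74 pbw
  Orthoclase: 183.7 pbw
Total batch = 1076 pbw; LOI loss = 75.92 pbw; yield = 92.94%

The whole derivation keeps full float precision through the solve; working values are shown rounded to 4 significant figures as written. Exactly one rounding goes into every reported result; the derived quantities (LOI, net glass mass, the yield, totals, the five compositions) are recomputed in full float precision using the weight values for 1000 pbw of glass as given in the question or the answer.
Oxide-by-oxide targets in 1000 pbw glass:
  SrO: 5.825% × 1000 = 58.25 pbw
  Na2O: 6.118% × 1000 = 61.18 pbw
  SiO2: 45.26% × 1000 = 452.6 pbw
  K2O: 10.72% × 1000 = 107.2 pbw
  Al2O3: 32.08% × 1000 = 320.8 pbw
Checking each oxide sum applying the batch weights above, against the basis in use (each sum matches its target mass given rounding of the digits):
  SrO: 83.74·0.6956 = 58.25 pbw (target 58.25 pbw)
  Na2O: 489.9·0.1121 + 183.7·0.03410 = 61.18 pbw (target 61.18 pbw)
  SiO2: 489.9·0.6809 + 183.7·0.6480 = 452.6 pbw (target 452.6 pbw)
  K2O: 126.1·0.6794 + 183.7·0.1173 = 107.2 pbw (target 107.2 pbw)
  Al2O3: 489.9·0.1937 + 192.5·0.9960 + 183.7·0.1858 = 320.8 pbw (target 320.8 pbw)
Glass mass check: batch Σ − ignition loss = 1000 pbw (the targets, summed, come to 1000 pbw; versus the stated basis of 1000 pbw — gaps are rounding artifacts).
Summing the batch: Σ batch = 1076 pbw; the LOI term Σ batch·LOI equals 75.92 pbw; yield: glass divided by total = 92.94%.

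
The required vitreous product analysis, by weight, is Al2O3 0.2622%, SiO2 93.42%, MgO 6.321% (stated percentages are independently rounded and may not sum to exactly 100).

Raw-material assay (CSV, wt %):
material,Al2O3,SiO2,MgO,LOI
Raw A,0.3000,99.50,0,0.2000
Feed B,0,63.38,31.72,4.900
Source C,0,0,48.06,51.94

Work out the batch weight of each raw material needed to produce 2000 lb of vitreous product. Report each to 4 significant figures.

Batch per 2000 lb vitreous product:
  Raw A: 1748 lb
  Feed B: 203.8 lb
  Source C: 128.6 lb
Total batch = 2080 lb; LOI loss = 80.28 lb; yield = 96.14%

Working values are shown rounded to four significant figures. The whole derivation runs at full float precision in all steps. Exactly one rounding goes into every reported value. Derived quantities, including the yield, totals, net glass mass, three oxide percentages, ignition loss, are recomputed from the batch weights on 2000 lb of glass in full float precision, as given in the problem or the answer.
Target masses of each oxide per 2000 lb vitreous product:
  Al2O3: 0.2622% × 2000 = 5.244 lb
  SiO2: 93.42% × 2000 = 1868 lb
  MgO: 6.321% × 2000 = 126.4 lb
Oxide-by-oxide audit per the reported batch figures, versus the basis set out (summed amounts equal target values up to rounding of the answer):
  Al2O3: 1748·0.003000 = 5.244 lb (target 5.244 lb)
  SiO2: 1748·0.9950 + 203.8·0.6338 = 1868 lb (target 1868 lb)
  MgO: 203.8·0.3172 + 128.6·0.4806 = 126.5 lb (target 126.4 lb)
Glass-mass bookkeeping: the batch minus its LOI: 2000 lb (the Σ of target masses is 2000 lb; stated basis 2000 lb — differing by rounding only).
Adding the batch up: Σ batch = 2080 lb; Σ batch·LOI gives LOI loss = 80.28 lb; yield = glass ÷ total batch = 96.14%.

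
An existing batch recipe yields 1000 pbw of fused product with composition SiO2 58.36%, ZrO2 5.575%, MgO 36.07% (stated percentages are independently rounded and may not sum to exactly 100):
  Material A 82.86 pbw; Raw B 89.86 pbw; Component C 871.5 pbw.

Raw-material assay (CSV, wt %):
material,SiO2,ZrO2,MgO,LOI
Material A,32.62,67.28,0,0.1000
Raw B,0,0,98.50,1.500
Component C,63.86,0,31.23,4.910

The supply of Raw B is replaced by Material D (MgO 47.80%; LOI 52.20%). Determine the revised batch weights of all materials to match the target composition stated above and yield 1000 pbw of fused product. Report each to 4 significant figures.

Revised batch per 1000 pbw fused product:
  Material A: 82.86 pbw
  Material D: 185.2 pbw
  Component C: 871.5 pbw
Total batch = 1140 pbw; LOI loss = 139.5 pbw

Values along the way are printed, rounded to four significant digits, when written out — exact precision is kept through the solve — every reported value is rounded exactly once. The derived quantities (three oxide percentages, ignition loss, totals, net glass mass, the yield) are computed using the weight values on 1000 pbw of glass in full float precision as written in problem or answer.
Oxide mass targets, per 1000 pbw fused product:
  SiO2: 58.36% × 1000 = 583.6 pbw
  ZrO2: 5.575% × 1000 = 55.75 pbw
  MgO: 36.07% × 1000 = 360.7 pbw
Checking each oxide sum using the reported weights, per the basis as stated (target by target, the sums agree within answer rounding):
  SiO2: 82.86·0.3262 + 871.5·0.6386 = 583.6 pbw (target 583.6 pbw)
  ZrO2: 82.86·0.6728 = 55.75 pbw (target 55.75 pbw)
  MgO: 185.2·0.4780 + 871.5·0.3123 = 360.7 pbw (target 360.7 pbw)
Glass-mass closure: Σ batch − LOI loss = 1000 pbw (the targets, summed, come to 1000 pbw; versus the stated basis of 1000 pbw — a pure rounding effect).
Summing the batch: Σ batch = 1140 pbw; Σ batch·LOI gives LOI loss = 139.5 pbw; the yield ratio, glass ÷ batch: 87.75%.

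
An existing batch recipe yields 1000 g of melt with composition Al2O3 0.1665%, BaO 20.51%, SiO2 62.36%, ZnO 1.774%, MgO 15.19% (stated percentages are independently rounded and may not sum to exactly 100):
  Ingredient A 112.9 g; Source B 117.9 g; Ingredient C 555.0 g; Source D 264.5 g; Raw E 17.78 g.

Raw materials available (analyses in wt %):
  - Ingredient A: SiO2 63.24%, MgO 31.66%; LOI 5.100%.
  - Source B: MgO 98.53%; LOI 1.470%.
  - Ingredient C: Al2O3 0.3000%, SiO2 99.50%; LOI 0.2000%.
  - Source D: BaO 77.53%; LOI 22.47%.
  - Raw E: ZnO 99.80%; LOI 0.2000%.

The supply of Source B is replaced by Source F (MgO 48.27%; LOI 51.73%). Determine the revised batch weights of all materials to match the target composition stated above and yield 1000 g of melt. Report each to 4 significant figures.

Revised batch per 1000 g melt:
  Ingredient A: 112.9 g
  Source F: 240.7 g
  Ingredient C: 555.0 g
  Source D: 264.5 g
  Raw E: 17.78 g
Total batch = 1191 g; LOI loss = 190.9 g

Each numeric step holds exact precision throughout — rounding to 4 significant figures governs each working value as printed. Each reported value is rounded once only; all derived quantities, including the yield, LOI, five oxide percentages, the totals, glass mass, are computed from the batch weights per 1000 g of glass in full float precision precisely as stated by either problem or answer.
Oxide-by-oxide targets in 1000 g melt:
  Al2O3: 0.1665% × 1000 = 1.665 g
  BaO: 20.51% × 1000 = 205.1 g
  SiO2: 62.36% × 1000 = 623.6 g
  ZnO: 1.774% × 1000 = 17.74 g
  MgO: 15.19% × 1000 = 151.9 g
A balance pass over the oxides, using the reported weights, relative to the basis at hand (delivered sums recover each target once rounding is allowed for):
  Al2O3: 555.0·0.003000 = 1.665 g (target 1.665 g)
  BaO: 264.5·0.7753 = 205.1 g (target 205.1 g)
  SiO2: 112.9·0.6324 + 555.0·0.9950 = 623.6 g (target 623.6 g)
  ZnO: 17.78·0.9980 = 17.74 g (target 17.74 g)
  MgO: 112.9·0.3166 + 240.7·0.4827 = 151.9 g (target 151.9 g)
Glass-mass bookkeeping: the batch minus its LOI: 1000 g (summing oxide targets gives 1000 g; against the stated basis, 1000 g — rounding explains the deltas).
Total batch = Σ batch = 1191 g; the LOI term Σ batch·LOI equals 190.9 g; yield: glass divided by total = 83.97%.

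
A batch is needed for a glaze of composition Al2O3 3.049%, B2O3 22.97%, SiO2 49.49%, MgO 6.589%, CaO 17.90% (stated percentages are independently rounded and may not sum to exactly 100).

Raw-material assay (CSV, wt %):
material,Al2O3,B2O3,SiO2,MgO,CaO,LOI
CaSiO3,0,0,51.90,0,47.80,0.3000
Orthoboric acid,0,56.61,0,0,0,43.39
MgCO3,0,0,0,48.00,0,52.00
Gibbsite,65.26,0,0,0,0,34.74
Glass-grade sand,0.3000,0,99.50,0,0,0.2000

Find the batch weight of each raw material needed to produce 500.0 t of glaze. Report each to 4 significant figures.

Every computation holds full float precision in every operation; the intermediate values are displayed, rounded to four significant figures, alongside each step. A single rounding finalizes every reported result. All derived quantities are rebuilt at full precision (totals, the five compositions, the yield, net glass mass, LOI) starting from the weights at 500.0 t of glass as they appear in the problem or answer text.
Target oxide masses per 500.0 t glaze:
  Al2O3: 3.049% × 500.0 = 15.24 t
  B2O3: 22.97% × 500.0 = 114.8 t
  SiO2: 49.49% × 500.0 = 247.4 t
  MgO: 6.589% × 500.0 = 32.94 t
  CaO: 17.90% × 500.0 = 89.50 t
Sums-versus-targets review per the reported batch figures, on the stated basis (each sum matches its target mass up to rounding of the answer):
  Al2O3: 22.67·0.6526 + 151.0·0.003000 = 15.25 t (target 15.24 t)
  B2O3: 202.9·0.5661 = 114.9 t (target 114.8 t)
  SiO2: 187.2·0.5190 + 151.0·0.9950 = 247.4 t (target 247.4 t)
  MgO: 68.64·0.4800 = 32.95 t (target 32.94 t)
  CaO: 187.2·0.4780 = 89.48 t (target 89.50 t)
Glass mass check: batch Σ − ignition loss = 499.9 t (the targets, summed, come to 500.0 t; stated basis 500.0 t — a pure rounding effect).
Whole-batch sum: Σ batch = 632.4 t; loss to ignition Σ batch·LOI = 132.5 t; yield, glass over the total, = 79.05%.

Batch per 500.0 t glaze:
  CaSiO3: 187.2 t
  Orthoboric acid: 202.9 t
  MgCO3: 68.64 t
  Gibbsite: 22.67 t
  Glass-grade sand: 151.0 t
Total batch = 632.4 t; LOI loss = 132.5 t; yield = 79.05%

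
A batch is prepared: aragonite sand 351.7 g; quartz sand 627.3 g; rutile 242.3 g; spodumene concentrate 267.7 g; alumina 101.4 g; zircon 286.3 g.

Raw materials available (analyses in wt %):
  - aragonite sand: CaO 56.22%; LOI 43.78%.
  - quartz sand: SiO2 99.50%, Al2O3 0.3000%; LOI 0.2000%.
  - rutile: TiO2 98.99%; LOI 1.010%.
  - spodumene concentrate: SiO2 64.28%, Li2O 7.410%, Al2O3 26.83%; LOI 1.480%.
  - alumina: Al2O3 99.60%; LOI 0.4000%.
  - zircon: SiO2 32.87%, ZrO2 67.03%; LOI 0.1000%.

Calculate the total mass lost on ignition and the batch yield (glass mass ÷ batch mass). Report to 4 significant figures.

Working values are printed with 4-significant-figure rounding in the printout; every computation carries exact precision at all times — each reported figure is rounded once only — derived quantities (ignition loss, the yield, six oxide percentages, glass mass, totals) are carried at full precision from the batch weights per 1714 g of glass, as they appear in the problem or the answer.
LOI of each material in turn:
  aragonite sand: 351.7 × 0.4378 = 154.0 g
  quartz sand: 627.3 × 0.002000 = 1.255 g
  rutile: 242.3 × 0.01010 = 2.447 g
  spodumene concentrate: 267.7 × 0.01480 = 3.962 g
  alumina: 101.4 × 0.004000 = 0.4056 g
  zircon: 286.3 × 0.001000 = 0.2863 g
Total LOI = 162.3 g
Glass = batch − LOI = 1877 − 162.3 = 1714 g

LOI loss = 162.3 g; glass = 1714 g; yield = 91.35%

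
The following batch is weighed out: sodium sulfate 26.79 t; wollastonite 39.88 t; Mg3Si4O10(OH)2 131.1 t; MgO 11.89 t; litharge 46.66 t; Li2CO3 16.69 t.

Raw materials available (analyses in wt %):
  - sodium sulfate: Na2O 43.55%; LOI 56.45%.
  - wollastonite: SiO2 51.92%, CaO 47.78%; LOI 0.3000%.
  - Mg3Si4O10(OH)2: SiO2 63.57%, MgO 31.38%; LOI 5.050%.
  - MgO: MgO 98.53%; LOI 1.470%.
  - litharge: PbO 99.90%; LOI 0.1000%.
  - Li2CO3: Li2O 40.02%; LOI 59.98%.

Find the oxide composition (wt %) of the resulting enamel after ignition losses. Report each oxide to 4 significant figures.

Each numeric step keeps full precision in every operation; rounding to 4 significant digits governs each in-between result as printed — each reported value is rounded only once — all derived quantities are carried from the weighed amounts for 240.9 t of glass in full precision (ignition loss, the yield, totals, six oxide percentages, net glass mass) as they appear in problem or answer.
Mass of each oxide from the mix:
  Li2O: 16.69·0.4002 = 6.679 t
  PbO: 46.66·0.9990 = 46.61 t
  SiO2: 39.88·0.5192 + 131.1·0.6357 = 104.0 t
  Na2O: 26.79·0.4355 = 11.67 t
  MgO: 131.1·0.3138 + 11.89·0.9853 = 52.85 t
  CaO: 39.88·0.4778 = 19.05 t
LOI: 26.79·0.5645 + 39.88·0.003000 + 131.1·0.05050 + 11.89·0.01470 + 46.66·0.001000 + 16.69·0.5998 = 32.10 t
Resulting glass, batch − LOI: 273.0 − 32.10 = 240.9 t (equal to the oxide-mass sum)
wt % = oxide mass / glass mass × 100

Glass mass = 240.9 t (batch 273.0 − LOI 32.10).
Composition: Li2O 2.772%, PbO 19.35%, SiO2 43.19%, Na2O 4.843%, MgO 21.94%, CaO 7.909%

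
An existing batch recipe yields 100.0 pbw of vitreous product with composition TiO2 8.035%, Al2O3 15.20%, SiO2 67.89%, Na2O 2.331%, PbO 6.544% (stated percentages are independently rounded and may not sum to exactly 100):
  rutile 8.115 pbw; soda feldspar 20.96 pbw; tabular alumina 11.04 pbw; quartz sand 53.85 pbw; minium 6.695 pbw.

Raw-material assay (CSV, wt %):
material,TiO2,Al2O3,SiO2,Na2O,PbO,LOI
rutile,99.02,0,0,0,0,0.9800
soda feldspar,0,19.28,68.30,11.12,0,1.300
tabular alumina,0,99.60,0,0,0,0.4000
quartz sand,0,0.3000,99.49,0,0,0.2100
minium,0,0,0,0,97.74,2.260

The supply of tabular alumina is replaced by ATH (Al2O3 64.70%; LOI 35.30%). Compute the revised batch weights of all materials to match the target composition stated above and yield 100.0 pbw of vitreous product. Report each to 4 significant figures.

Mid-chain values are shown (rounded to four significant digits) between the steps — all arithmetic keeps exact precision at each step; every reported figure includes exactly one rounding — the derived quantities (yield, net glass mass, LOI, five oxide percentages, the totals) are computed from the batch weights for 100.0 pbw of glass in full precision as given in the problem or the answer.
Target oxide masses per 100.0 pbw vitreous product:
  TiO2: 8.035% × 100.0 = 8.035 pbw
  Al2O3: 15.20% × 100.0 = 15.20 pbw
  SiO2: 67.89% × 100.0 = 67.89 pbw
  Na2O: 2.331% × 100.0 = 2.331 pbw
  PbO: 6.544% × 100.0 = 6.544 pbw
A balance pass over the oxides, working from each reported weight, at the basis given (summed amounts equal target values within answer rounding):
  TiO2: 8.115·0.9902 = 8.035 pbw (target 8.035 pbw)
  Al2O3: 20.96·0.1928 + 17.00·0.6470 + 53.85·0.003000 = 15.20 pbw (target 15.20 pbw)
  SiO2: 20.96·0.6830 + 53.85·0.9949 = 67.89 pbw (target 67.89 pbw)
  Na2O: 20.96·0.1112 = 2.331 pbw (target 2.331 pbw)
  PbO: 6.695·0.9774 = 6.544 pbw (target 6.544 pbw)
Glass-mass sanity pass: whole batch net of LOI = 100.0 pbw (targets for the oxides total 100.0 pbw; with the basis standing at 100.0 pbw — deltas are rounding alone).
Batch grand total — Σ batch = 106.6 pbw; Σ batch·LOI gives LOI loss = 6.617 pbw; glass ÷ batch gives a yield of 93.79%.

Revised batch per 100.0 pbw vitreous product:
  rutile: 8.115 pbw
  soda feldspar: 20.96 pbw
  ATH: 17.00 pbw
  quartz sand: 53.85 pbw
  minium: 6.695 pbw
Total batch = 106.6 pbw; LOI loss = 6.617 pbw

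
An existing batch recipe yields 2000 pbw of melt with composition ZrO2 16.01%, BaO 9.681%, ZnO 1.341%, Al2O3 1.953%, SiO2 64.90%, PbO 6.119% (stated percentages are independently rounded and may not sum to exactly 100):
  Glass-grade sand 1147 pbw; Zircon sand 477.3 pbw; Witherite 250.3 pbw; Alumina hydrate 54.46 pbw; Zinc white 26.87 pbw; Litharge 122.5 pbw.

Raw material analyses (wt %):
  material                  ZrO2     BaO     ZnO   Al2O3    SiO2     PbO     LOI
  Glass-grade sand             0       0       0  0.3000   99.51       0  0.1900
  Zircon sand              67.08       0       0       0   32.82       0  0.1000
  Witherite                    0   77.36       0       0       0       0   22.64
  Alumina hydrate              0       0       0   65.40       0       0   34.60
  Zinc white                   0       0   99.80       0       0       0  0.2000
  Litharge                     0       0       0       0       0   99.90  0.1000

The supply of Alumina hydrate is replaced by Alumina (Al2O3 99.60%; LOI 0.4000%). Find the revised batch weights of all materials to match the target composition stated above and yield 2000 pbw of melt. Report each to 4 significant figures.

Revised batch per 2000 pbw melt:
  Glass-grade sand: 1147 pbw
  Zircon sand: 477.3 pbw
  Witherite: 250.3 pbw
  Alumina: 35.76 pbw
  Zinc white: 26.87 pbw
  Litharge: 122.5 pbw
Total batch = 2060 pbw; LOI loss = 59.64 pbw

The intermediate values appear, rounded to four significant figures, across the worked steps. The working math carries full float precision through the solve. Every reported number includes exactly one rounding; all derived quantities (the totals, net glass mass, six oxide percentages, yield, LOI) are rebuilt in full precision from the weighed amounts on 2000 pbw of glass precisely as stated by the problem or answer text.
Target oxide masses per 2000 pbw melt:
  ZrO2: 16.01% × 2000 = 320.2 pbw
  BaO: 9.681% × 2000 = 193.6 pbw
  ZnO: 1.341% × 2000 = 26.82 pbw
  Al2O3: 1.953% × 2000 = 39.06 pbw
  SiO2: 64.90% × 2000 = 1298 pbw
  PbO: 6.119% × 2000 = 122.4 pbw
Mass-balance tally per oxide on the weights just shown, per the basis as stated (sum by sum, the targets are met given rounding of the digits):
  ZrO2: 477.3·0.6708 = 320.2 pbw (target 320.2 pbw)
  BaO: 250.3·0.7736 = 193.6 pbw (target 193.6 pbw)
  ZnO: 26.87·0.9980 = 26.82 pbw (target 26.82 pbw)
  Al2O3: 1147·0.003000 + 35.76·0.9960 = 39.06 pbw (target 39.06 pbw)
  SiO2: 1147·0.9951 + 477.3·0.3282 = 1298 pbw (target 1298 pbw)
  PbO: 122.5·0.9990 = 122.4 pbw (target 122.4 pbw)
Auditing the glass mass value: net batch after ignition = 2000 pbw (the targets, summed, come to 2000 pbw; stated basis 2000 pbw — rounding explains the deltas).
Summing the batch: Σ batch = 2060 pbw; Σ batch·LOI gives LOI loss = 59.64 pbw; yield: glass divided by total = 97.10%.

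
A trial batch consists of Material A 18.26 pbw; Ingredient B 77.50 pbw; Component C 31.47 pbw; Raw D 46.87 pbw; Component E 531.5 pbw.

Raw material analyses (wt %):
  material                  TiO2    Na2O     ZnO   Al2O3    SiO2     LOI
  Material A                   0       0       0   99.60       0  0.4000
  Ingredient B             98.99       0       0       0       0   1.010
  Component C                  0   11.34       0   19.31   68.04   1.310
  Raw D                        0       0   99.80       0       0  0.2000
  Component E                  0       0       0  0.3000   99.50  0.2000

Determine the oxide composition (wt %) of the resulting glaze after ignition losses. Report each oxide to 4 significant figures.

Glass mass = 703.2 pbw (batch 705.6 − LOI 2.425).
Composition: TiO2 10.91%, Na2O 0.5075%, ZnO 6.652%, Al2O3 3.677%, SiO2 78.25%

Every computation holds exact precision all the way through. The intermediate values are shown rounded off to 4 significant digits when written out. Every reported result undergoes a single rounding. The derived quantities, which include totals, yield, five oxide percentages, ignition loss, net glass mass, are re-derived at full precision, as written in the question or the answer, using the weight values per 703.2 pbw of glass.
What the batch supplies per oxide:
  TiO2: 77.50·0.9899 = 76.72 pbw
  Na2O: 31.47·0.1134 = 3.569 pbw
  ZnO: 46.87·0.9980 = 46.78 pbw
  Al2O3: 18.26·0.9960 + 31.47·0.1931 + 531.5·0.003000 = 25.86 pbw
  SiO2: 31.47·0.6804 + 531.5·0.9950 = 550.3 pbw
LOI: 18.26·0.004000 + 77.50·0.01010 + 31.47·0.01310 + 46.87·0.002000 + 531.5·0.002000 = 2.425 pbw
The glass mass, total less LOI, = 705.6 − 2.425 = 703.2 pbw (the oxide masses sum to this)
wt % = 100 × oxide mass / glass mass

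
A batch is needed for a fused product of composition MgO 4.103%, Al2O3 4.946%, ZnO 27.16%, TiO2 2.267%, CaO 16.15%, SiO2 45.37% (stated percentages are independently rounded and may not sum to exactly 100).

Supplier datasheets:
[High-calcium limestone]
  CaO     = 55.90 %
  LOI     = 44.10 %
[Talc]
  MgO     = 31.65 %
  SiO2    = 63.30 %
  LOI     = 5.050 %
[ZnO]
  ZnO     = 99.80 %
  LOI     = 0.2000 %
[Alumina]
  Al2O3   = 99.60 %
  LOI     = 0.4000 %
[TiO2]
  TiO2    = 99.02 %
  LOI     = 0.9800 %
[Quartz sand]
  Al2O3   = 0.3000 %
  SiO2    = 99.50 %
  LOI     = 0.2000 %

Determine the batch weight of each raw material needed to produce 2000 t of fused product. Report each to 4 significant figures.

All internal work carries exact precision all the way through — intermediates are rounded off to 4 significant digits wherever printed; exactly one rounding lands on every reported result — all derived quantities (ignition loss, the six compositions, totals, the yield, glass mass) are re-derived using the weight values for 2000 t of glass in full float precision, as set out in the problem or answer text.
The oxide mass targets at 2000 t fused product:
  MgO: 4.103% × 2000 = 82.06 t
  Al2O3: 4.946% × 2000 = 98.92 t
  ZnO: 27.16% × 2000 = 543.2 t
  TiO2: 2.267% × 2000 = 45.34 t
  CaO: 16.15% × 2000 = 323.0 t
  SiO2: 45.37% × 2000 = 907.4 t
Balance tally, oxide-wise, per the reported batch figures, on the stated basis (sums match the target masses once rounding is allowed for):
  MgO: 259.3·0.3165 = 82.07 t (target 82.06 t)
  Al2O3: 97.07·0.9960 + 747.0·0.003000 = 98.92 t (target 98.92 t)
  ZnO: 544.3·0.9980 = 543.2 t (target 543.2 t)
  TiO2: 45.79·0.9902 = 45.34 t (target 45.34 t)
  CaO: 577.8·0.5590 = 323.0 t (target 323.0 t)
  SiO2: 259.3·0.6330 + 747.0·0.9950 = 907.4 t (target 907.4 t)
Glass-mass bookkeeping: whole batch net of LOI = 2000 t (oxide target masses add up to 2000 t; with the basis standing at 2000 t — any gap is answer rounding).
Summing the batch: Σ batch = 2271 t; LOI loss = Σ batch·LOI = 271.3 t; yield, glass over the total, = 88.05%.

Batch per 2000 t fused product:
  High-calcium limestone: 577.8 t
  Talc: 259.3 t
  ZnO: 544.3 t
  Alumina: 97.07 t
  TiO2: 45.79 t
  Quartz sand: 747.0 t
Total batch = 2271 t; LOI loss = 271.3 t; yield = 88.05%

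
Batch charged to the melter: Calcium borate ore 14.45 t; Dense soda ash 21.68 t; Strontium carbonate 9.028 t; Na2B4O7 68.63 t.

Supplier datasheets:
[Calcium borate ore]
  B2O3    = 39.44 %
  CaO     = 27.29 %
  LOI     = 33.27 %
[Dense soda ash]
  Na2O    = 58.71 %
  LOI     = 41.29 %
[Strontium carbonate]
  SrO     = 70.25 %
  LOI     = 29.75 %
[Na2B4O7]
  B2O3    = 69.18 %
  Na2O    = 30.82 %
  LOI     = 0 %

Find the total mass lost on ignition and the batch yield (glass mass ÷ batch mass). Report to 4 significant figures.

Working values are printed with 4-significant-digit rounding alongside each step — every computation runs at full precision all the way through; each reported result is rounded only once — derived quantities (the four compositions, the yield, LOI, glass mass, the totals) are computed from the batch weights per 97.34 t of glass at exact precision, exactly as printed in the problem or the answer.
Loss on ignition, line by line:
  Calcium borate ore: 14.45 × 0.3327 = 4.808 t
  Dense soda ash: 21.68 × 0.4129 = 8.952 t
  Strontium carbonate: 9.028 × 0.2975 = 2.686 t
  Na2B4O7: 68.63 × 0 = 0 t
Total LOI = 16.45 t
Glass = batch − LOI = 113.8 − 16.45 = 97.34 t

LOI loss = 16.45 t; glass = 97.34 t; yield = 85.55%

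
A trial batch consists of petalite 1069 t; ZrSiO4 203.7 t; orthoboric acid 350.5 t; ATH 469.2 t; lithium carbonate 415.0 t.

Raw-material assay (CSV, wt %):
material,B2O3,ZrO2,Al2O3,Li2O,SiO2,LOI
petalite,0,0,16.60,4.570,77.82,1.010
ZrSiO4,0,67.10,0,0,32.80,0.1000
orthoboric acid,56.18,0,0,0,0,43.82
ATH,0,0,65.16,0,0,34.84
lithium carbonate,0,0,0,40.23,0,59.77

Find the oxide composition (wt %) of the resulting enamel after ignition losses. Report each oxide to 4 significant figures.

The intermediate values appear rounded to four significant figures when written out — every computation keeps full precision end to end. Every reported figure sees exactly one rounding — derived quantities are carried at exact precision (ignition loss, totals, five oxide percentages, net glass mass, the yield) using the weight values on 1931 t of glass exactly as printed in the problem or answer text.
Oxide-by-oxide delivered mass:
  B2O3: 350.5·0.5618 = 196.9 t
  ZrO2: 203.7·0.6710 = 136.7 t
  Al2O3: 1069·0.1660 + 469.2·0.6516 = 483.2 t
  Li2O: 1069·0.04570 + 415.0·0.4023 = 215.8 t
  SiO2: 1069·0.7782 + 203.7·0.3280 = 898.7 t
LOI: 1069·0.01010 + 203.7·0.001000 + 350.5·0.4382 + 469.2·0.3484 + 415.0·0.5977 = 576.1 t
batch − LOI leaves glass = 2507 − 576.1 = 1931 t (matching Σ of the oxides)
wt % = 100 × oxide mass / glass mass

Glass mass = 1931 t (batch 2507 − LOI 576.1).
Composition: B2O3 10.20%, ZrO2 7.077%, Al2O3 25.02%, Li2O 11.17%, SiO2 46.53%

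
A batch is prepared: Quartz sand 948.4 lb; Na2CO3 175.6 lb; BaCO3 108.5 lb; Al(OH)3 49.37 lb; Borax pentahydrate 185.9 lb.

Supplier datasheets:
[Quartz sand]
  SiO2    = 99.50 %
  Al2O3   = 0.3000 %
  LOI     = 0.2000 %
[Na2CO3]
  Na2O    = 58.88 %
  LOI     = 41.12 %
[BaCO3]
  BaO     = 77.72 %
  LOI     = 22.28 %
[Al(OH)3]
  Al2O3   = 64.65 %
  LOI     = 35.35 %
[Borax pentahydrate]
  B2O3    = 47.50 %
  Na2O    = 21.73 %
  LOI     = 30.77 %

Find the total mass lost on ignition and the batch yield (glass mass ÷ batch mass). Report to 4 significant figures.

Each numeric step maintains full float precision at every stage. Rounding to four significant figures governs every intermediate as shown. Each reported figure sees exactly one rounding; all derived quantities (the yield, the five compositions, LOI, the totals, glass mass) are rebuilt using the weight values at 1295 lb of glass at exact precision exactly as shown in problem or answer.
Loss on ignition, line by line:
  Quartz sand: 948.4 × 0.002000 = 1.897 lb
  Na2CO3: 175.6 × 0.4112 = 72.21 lb
  BaCO3: 108.5 × 0.2228 = 24.17 lb
  Al(OH)3: 49.37 × 0.3535 = 17.45 lb
  Borax pentahydrate: 185.9 × 0.3077 = 57.20 lb
Total LOI = 172.9 lb
Glass = batch − LOI = 1468 − 172.9 = 1295 lb

LOI loss = 172.9 lb; glass = 1295 lb; yield = 88.22%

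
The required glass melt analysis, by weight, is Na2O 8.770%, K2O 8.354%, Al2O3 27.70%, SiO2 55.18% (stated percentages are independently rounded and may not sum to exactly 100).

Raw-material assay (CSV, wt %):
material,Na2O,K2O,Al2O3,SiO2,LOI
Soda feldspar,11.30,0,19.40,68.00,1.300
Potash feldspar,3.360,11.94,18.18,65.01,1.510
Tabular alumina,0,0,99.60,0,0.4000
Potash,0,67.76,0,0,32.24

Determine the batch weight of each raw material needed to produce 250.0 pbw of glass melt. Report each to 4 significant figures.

The working math keeps full float precision at all times — working values are shown, rounded to four significant figures, in the working — every reported number receives exactly one rounding; derived quantities are rebuilt from the weighed amounts at 250.0 pbw of glass in full precision (four oxide percentages, LOI, totals, glass mass, yield) as set out in question or answer.
The oxide mass targets at 250.0 pbw glass melt:
  Na2O: 8.770% × 250.0 = 21.92 pbw
  K2O: 8.354% × 250.0 = 20.88 pbw
  Al2O3: 27.70% × 250.0 = 69.25 pbw
  SiO2: 55.18% × 250.0 = 138.0 pbw
Balance tally, oxide-wise, on the weights just shown, relative to the basis at hand (oxide sums agree with the targets exact up to rounding of places):
  Na2O: 190.0·0.1130 + 13.42·0.03360 = 21.92 pbw (target 21.92 pbw)
  K2O: 13.42·0.1194 + 28.46·0.6776 = 20.89 pbw (target 20.88 pbw)
  Al2O3: 190.0·0.1940 + 13.42·0.1818 + 30.06·0.9960 = 69.24 pbw (target 69.25 pbw)
  SiO2: 190.0·0.6800 + 13.42·0.6501 = 137.9 pbw (target 138.0 pbw)
Glass-mass closure: batch Σ − ignition loss = 250.0 pbw (targets for the oxides total 250.0 pbw; basis as stated: 250.0 pbw — a pure rounding effect).
Total batch = Σ batch = 261.9 pbw; LOI removed, Σ of batch·LOI: 11.97 pbw; as yield: glass ÷ batch → 95.43%.

Batch per 250.0 pbw glass melt:
  Soda feldspar: 190.0 pbw
  Potash feldspar: 13.42 pbw
  Tabular alumina: 30.06 pbw
  Potash: 28.46 pbw
Total batch = 261.9 pbw; LOI loss = 11.97 pbw; yield = 95.43%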